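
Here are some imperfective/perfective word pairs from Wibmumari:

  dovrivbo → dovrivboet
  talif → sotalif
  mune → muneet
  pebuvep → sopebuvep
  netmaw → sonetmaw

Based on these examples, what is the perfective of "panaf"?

sopanaf

mune and pebuvep both have last vowel 'e' yet inflect differently (muneet, sopebuvep), so the last vowel is not what conditions the rule; whether the stem ends in a vowel or a consonant is.
"panaf" ends in a consonant. The stems ending in a consonant (pebuvep → sopebuvep, talif → sotalif, netmaw → sonetmaw) add the prefix so-.
So panaf → sopanaf.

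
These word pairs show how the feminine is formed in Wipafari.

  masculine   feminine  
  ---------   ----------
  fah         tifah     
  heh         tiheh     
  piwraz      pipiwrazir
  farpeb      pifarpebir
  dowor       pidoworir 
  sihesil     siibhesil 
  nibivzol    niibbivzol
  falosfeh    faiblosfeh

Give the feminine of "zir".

tizir

"zir" has 1 vowel. The stems with 1 vowel (fah → tifah, heh → tiheh) add the prefix ti-.
The other patterns: stems with 2 vowels add pi- … -ir around the stem; stems with 3 vowels insert -ib- after the first vowel.
So zir → tizir.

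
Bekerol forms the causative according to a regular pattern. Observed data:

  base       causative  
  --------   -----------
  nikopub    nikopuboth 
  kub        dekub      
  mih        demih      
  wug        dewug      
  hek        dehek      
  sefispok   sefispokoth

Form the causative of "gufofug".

gufofugoth

nikopub and kub both end in -b yet inflect differently (nikopuboth, dekub), so the final letter is not what conditions the rule; the number of vowels is.
"gufofug" has 3 vowels. The stems with 3 vowels (nikopub → nikopuboth, sefispok → sefispokoth) add -oth.
The other pattern: stems with 1 vowel add the prefix de-.
So gufofug → gufofugoth.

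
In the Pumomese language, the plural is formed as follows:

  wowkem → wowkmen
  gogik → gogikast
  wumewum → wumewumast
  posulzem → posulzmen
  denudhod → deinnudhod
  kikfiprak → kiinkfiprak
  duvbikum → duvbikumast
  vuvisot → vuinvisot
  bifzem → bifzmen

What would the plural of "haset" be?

"haset" has last vowel 'e'. The stems whose last vowel is 'e' (bifzem → bifzmen, wowkem → wowkmen, posulzem → posulzmen) delete the last vowel and add -en.
So haset → hasten.

hasten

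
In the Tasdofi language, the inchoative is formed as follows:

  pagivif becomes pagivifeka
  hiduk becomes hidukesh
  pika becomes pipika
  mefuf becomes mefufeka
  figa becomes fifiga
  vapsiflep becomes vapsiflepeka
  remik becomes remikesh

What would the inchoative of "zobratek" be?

remik and pagivif both have last vowel 'i' yet inflect differently (remikesh, pagivifeka), so the last vowel is not what conditions the rule; the final letter is.
"zobratek" ends in -k. The stems ending in -k (hiduk → hidukesh, remik → remikesh) add -esh.
So zobratek → zobratekesh.

zobratekesh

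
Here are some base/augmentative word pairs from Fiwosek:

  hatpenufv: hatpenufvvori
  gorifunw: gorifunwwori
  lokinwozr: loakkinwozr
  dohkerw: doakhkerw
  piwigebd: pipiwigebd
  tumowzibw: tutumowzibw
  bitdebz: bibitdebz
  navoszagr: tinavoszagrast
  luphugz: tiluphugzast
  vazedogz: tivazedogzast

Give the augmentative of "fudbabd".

fufudbabd

gorifunw and dohkerw both end in -w yet inflect differently (gorifunwwori, doakhkerw), so the final letter is not what conditions the rule; the second-to-last letter is.
"fudbabd" has second-to-last letter 'b'. The stems whose second-to-last letter is 'b' (piwigebd → pipiwigebd, tumowzibw → tutumowzibw, bitdebz → bibitdebz) repeat the first consonant+vowel as a prefix.
The other patterns: stems whose second-to-last letter is 'f' or 'n' double the final consonant and add -ori; stems whose second-to-last letter is 'r' or 'z' insert -ak- after the first vowel; stems whose second-to-last letter is 'g' add ti- … -ast around the stem.
So fudbabd → fufudbabd.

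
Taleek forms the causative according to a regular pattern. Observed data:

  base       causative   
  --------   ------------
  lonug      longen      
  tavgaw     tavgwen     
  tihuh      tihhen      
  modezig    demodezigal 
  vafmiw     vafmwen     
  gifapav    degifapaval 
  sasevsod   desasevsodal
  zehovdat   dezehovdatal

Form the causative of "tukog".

modezig and lonug both end in -g yet inflect differently (demodezigal, longen), so the final letter is not what conditions the rule; the number of vowels is.
"tukog" has 2 vowels. The stems with 2 vowels (lonug → longen, tihuh → tihhen, tavgaw → tavgwen) delete the last vowel and add -en.
The other pattern: stems with 3 vowels add de- … -al around the stem.
So tukog → tukgen.

tukgen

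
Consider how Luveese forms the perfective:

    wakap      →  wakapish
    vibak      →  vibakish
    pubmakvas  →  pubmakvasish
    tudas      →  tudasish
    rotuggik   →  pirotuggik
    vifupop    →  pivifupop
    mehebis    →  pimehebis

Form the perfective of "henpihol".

"henpihol" has last vowel 'o'. The one such stem in the data (vifupop → pivifupop) adds the prefix pi-, so the same rule applies.
The other pattern: stems whose last vowel is 'a' add -ish.
So henpihol → pihenpihol.

pihenpihol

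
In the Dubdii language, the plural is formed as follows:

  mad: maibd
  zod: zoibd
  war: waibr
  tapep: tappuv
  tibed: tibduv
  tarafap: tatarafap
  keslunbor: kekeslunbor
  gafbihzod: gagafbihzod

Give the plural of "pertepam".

mad and tibed both end in -d yet inflect differently (maibd, tibduv), so the final letter is not what conditions the rule; the number of vowels is.
"pertepam" has 3 vowels. The stems with 3 vowels (tarafap → tatarafap, keslunbor → kekeslunbor, gafbihzod → gagafbihzod) repeat the first consonant+vowel as a prefix.
So pertepam → pepertepam.

pepertepam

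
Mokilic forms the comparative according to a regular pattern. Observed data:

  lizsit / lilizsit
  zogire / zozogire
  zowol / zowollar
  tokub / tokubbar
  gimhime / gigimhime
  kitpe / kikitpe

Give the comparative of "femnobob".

zogire and zowol both begin with z- yet inflect differently (zozogire, zowollar), so the first letter is not what conditions the rule; the final letter is.
"femnobob" ends in -b. The one such stem in the data (tokub → tokubbar) doubles the final consonant and adds -ar (as does zowol), so the same rule applies.
So femnobob → femnobobbar.

femnobobbar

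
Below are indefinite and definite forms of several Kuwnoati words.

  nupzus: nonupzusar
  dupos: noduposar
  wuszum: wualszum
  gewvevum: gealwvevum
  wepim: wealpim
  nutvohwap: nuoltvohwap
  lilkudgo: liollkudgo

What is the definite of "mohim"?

"mohim" ends in -m. The stems ending in -m (wuszum → wualszum, gewvevum → gealwvevum, wepim → wealpim) insert -al- after the first vowel.
So mohim → moalhim.

moalhim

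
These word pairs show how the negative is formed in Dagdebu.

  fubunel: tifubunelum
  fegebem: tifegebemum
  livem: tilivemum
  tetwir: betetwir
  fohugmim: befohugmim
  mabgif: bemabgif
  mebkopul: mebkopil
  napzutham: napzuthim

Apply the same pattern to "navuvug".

navuvig

fegebem and fohugmim both end in -m yet inflect differently (tifegebemum, befohugmim), so the final letter is not what conditions the rule; the last vowel is.
"navuvug" has last vowel 'u'. The one such stem in the data (mebkopul → mebkopil) changes the last vowel to 'i' (as does napzutham), so the same rule applies.
The other patterns: stems whose last vowel is 'e' add ti- … -um around the stem; stems whose last vowel is 'i' add the prefix be-.
So navuvug → navuvig.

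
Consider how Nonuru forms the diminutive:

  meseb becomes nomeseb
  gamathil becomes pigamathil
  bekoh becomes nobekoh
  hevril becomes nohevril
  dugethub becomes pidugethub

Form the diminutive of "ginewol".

piginewol

meseb and dugethub both end in -b yet inflect differently (nomeseb, pidugethub), so the final letter is not what conditions the rule; the number of vowels is.
"ginewol" has 3 vowels. The stems with 3 vowels (dugethub → pidugethub, gamathil → pigamathil) add the prefix pi-.
The other pattern: stems with 2 vowels add the prefix no-.
So ginewol → piginewol.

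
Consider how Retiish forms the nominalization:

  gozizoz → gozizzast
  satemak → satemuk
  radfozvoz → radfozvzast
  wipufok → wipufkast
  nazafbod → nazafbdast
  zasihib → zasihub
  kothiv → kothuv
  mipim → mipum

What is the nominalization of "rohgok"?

rohgkast

wipufok and satemak both end in -k yet inflect differently (wipufkast, satemuk), so the final letter is not what conditions the rule; the last vowel is.
"rohgok" has last vowel 'o'. The stems whose last vowel is 'o' (wipufok → wipufkast, nazafbod → nazafbdast, radfozvoz → radfozvzast) delete the last vowel and add -ast.
The other pattern: stems whose last vowel is 'a' or 'i' change the last vowel to 'u'.
So rohgok → rohgkast.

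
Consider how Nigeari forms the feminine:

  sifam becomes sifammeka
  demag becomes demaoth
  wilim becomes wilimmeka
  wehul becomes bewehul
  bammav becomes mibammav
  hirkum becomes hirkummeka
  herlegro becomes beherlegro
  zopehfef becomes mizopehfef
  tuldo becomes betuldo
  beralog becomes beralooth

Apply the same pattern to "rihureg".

rihureoth

"rihureg" ends in -g. The stems ending in -g (beralog → beralooth, demag → demaoth) drop the final letter and add -oth.
So rihureg → rihureoth.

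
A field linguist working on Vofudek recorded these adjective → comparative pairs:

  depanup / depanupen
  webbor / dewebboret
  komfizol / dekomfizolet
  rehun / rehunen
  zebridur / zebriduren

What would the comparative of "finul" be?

"finul" has last vowel 'u'. The stems whose last vowel is 'u' (depanup → depanupen, rehun → rehunen, zebridur → zebriduren) add -en.
The other pattern: stems whose last vowel is 'o' add de- … -et around the stem.
So finul → finulen.

finulen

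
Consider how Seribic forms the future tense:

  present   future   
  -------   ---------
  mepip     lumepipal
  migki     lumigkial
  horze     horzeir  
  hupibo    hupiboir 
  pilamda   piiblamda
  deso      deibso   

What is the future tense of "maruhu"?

hupibo and deso both end in -o yet inflect differently (hupiboir, deibso), so the final letter is not what conditions the rule; the first letter is.
"maruhu" begins with m-. The stems beginning with m- (mepip → lumepipal, migki → lumigkial) add lu- … -al around the stem.
So maruhu → lumaruhual.

lumaruhual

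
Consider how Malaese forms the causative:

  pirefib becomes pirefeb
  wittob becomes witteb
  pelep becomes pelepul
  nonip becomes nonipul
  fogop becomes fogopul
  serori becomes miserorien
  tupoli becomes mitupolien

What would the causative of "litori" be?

militorien

"litori" ends in -i. The stems ending in -i (serori → miserorien, tupoli → mitupolien) add mi- … -en around the stem.
So litori → militorien.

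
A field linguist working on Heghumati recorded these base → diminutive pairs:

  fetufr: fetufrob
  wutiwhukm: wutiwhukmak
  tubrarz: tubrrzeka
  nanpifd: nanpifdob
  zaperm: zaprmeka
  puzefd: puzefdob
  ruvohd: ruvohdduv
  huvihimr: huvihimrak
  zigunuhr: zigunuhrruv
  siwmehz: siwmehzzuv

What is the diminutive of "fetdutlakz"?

fetdutlakzak

ruvohd and nanpifd both end in -d yet inflect differently (ruvohdduv, nanpifdob), so the final letter is not what conditions the rule; the second-to-last letter is.
"fetdutlakz" has second-to-last letter 'k'. The one such stem in the data (wutiwhukm → wutiwhukmak) adds -ak, so the same rule applies.
The other patterns: stems whose second-to-last letter is 'h' double the final consonant and add -uv; stems whose second-to-last letter is 'f' add -ob; stems whose second-to-last letter is 'r' delete the last vowel and add -eka.
So fetdutlakz → fetdutlakzak.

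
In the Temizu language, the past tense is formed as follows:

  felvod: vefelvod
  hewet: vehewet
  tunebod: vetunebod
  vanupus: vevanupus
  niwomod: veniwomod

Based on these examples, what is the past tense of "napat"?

venapat

Every pair shown (felvod → vefelvod, hewet → vehewet, tunebod → vetunebod, …) follows the same rule: add the prefix ve-.
So napat → venapat.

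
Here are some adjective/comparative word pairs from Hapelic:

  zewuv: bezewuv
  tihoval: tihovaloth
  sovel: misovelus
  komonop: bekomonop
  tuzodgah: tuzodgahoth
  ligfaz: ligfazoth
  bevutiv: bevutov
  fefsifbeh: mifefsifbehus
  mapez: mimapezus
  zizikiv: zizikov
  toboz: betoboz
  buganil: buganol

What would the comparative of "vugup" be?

mapez and toboz both end in -z yet inflect differently (mimapezus, betoboz), so the final letter is not what conditions the rule; the last vowel is.
"vugup" has last vowel 'u'. The one such stem in the data (zewuv → bezewuv) adds the prefix be-, so the same rule applies.
The other patterns: stems whose last vowel is 'e' add mi- … -us around the stem; stems whose last vowel is 'a' add -oth; stems whose last vowel is 'i' change the last vowel to 'o'.
So vugup → bevugup.

bevugup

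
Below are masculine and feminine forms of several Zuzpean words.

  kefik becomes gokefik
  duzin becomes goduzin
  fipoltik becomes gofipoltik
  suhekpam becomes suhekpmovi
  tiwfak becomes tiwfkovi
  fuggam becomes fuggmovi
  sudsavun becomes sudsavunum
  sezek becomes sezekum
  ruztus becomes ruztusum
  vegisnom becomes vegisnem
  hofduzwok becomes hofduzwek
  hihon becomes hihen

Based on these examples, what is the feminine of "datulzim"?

"datulzim" has last vowel 'i'. The stems whose last vowel is 'i' (kefik → gokefik, duzin → goduzin, fipoltik → gofipoltik) add the prefix go-.
The other patterns: stems whose last vowel is 'a' delete the last vowel and add -ovi; stems whose last vowel is 'e' or 'u' add -um; stems whose last vowel is 'o' change the last vowel to 'e'.
So datulzim → godatulzim.

godatulzim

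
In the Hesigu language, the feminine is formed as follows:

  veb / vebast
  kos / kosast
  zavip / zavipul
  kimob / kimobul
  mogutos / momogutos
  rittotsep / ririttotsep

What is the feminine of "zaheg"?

"zaheg" has 2 vowels. The stems with 2 vowels (zavip → zavipul, kimob → kimobul) add -ul.
The other patterns: stems with 1 vowel add -ast; stems with 3 vowels repeat the first consonant+vowel as a prefix.
So zaheg → zahegul.

zahegul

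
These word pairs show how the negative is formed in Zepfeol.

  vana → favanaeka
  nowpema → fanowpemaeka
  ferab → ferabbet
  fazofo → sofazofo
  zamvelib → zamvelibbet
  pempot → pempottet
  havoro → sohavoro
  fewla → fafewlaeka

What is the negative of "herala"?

fazofo and pempot both have last vowel 'o' yet inflect differently (sofazofo, pempottet), so the last vowel is not what conditions the rule; the final letter is.
"herala" ends in -a. The stems ending in -a (fewla → fafewlaeka, vana → favanaeka, nowpema → fanowpemaeka) add fa- … -eka around the stem.
So herala → faheralaeka.

faheralaeka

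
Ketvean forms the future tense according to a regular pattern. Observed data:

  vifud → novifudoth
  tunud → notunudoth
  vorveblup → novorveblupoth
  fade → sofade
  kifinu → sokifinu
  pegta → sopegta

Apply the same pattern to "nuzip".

vifud and kifinu both have last vowel 'u' yet inflect differently (novifudoth, sokifinu), so the last vowel is not what conditions the rule; whether the stem ends in a vowel or a consonant is.
"nuzip" ends in a consonant. The stems ending in a consonant (vifud → novifudoth, vorveblup → novorveblupoth, tunud → notunudoth) add no- … -oth around the stem.
The other pattern: stems ending in a vowel add the prefix so-.
So nuzip → nonuzipoth.

nonuzipoth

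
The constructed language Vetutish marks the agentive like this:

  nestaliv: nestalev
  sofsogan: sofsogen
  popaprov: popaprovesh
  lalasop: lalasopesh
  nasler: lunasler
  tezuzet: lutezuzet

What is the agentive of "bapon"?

nestaliv and popaprov both end in -v yet inflect differently (nestalev, popaprovesh), so the final letter is not what conditions the rule; the last vowel is.
"bapon" has last vowel 'o'. The stems whose last vowel is 'o' (popaprov → popaprovesh, lalasop → lalasopesh) add -esh.
So bapon → baponesh.

baponesh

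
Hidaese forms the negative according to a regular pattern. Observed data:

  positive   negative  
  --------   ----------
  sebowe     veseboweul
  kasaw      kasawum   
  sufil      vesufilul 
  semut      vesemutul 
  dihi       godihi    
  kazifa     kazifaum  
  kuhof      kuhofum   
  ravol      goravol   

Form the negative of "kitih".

"kitih" begins with k-. The stems beginning with k- (kuhof → kuhofum, kazifa → kazifaum, kasaw → kasawum) add -um.
So kitih → kitihum.

kitihum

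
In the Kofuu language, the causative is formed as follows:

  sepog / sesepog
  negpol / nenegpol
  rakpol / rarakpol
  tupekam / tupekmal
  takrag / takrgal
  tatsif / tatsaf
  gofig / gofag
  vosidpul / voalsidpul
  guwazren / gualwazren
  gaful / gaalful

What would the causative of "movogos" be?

sepog and takrag both end in -g yet inflect differently (sesepog, takrgal), so the final letter is not what conditions the rule; the last vowel is.
"movogos" has last vowel 'o'. The stems whose last vowel is 'o' (sepog → sesepog, negpol → nenegpol, rakpol → rarakpol) repeat the first consonant+vowel as a prefix.
The other patterns: stems whose last vowel is 'a' delete the last vowel and add -al; stems whose last vowel is 'i' change the last vowel to 'a'; stems whose last vowel is 'e' or 'u' insert -al- after the first vowel.
So movogos → momovogos.

momovogos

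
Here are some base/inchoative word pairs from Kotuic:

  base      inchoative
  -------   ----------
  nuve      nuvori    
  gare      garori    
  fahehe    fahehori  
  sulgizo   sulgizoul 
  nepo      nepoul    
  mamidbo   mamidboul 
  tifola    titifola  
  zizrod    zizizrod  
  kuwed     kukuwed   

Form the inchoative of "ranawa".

raranawa

sulgizo and zizrod both have last vowel 'o' yet inflect differently (sulgizoul, zizizrod), so the last vowel is not what conditions the rule; the final letter is.
"ranawa" ends in -a. The one such stem in the data (tifola → titifola) repeats the first consonant+vowel as a prefix (as do zizrod, kuwed), so the same rule applies.
So ranawa → raranawa.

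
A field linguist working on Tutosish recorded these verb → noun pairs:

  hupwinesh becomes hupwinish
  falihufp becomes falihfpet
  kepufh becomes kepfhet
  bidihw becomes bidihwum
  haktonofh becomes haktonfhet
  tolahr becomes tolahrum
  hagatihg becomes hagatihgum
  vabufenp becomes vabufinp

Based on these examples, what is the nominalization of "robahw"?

falihufp and vabufenp both end in -p yet inflect differently (falihfpet, vabufinp), so the final letter is not what conditions the rule; the second-to-last letter is.
"robahw" has second-to-last letter 'h'. The stems whose second-to-last letter is 'h' (tolahr → tolahrum, hagatihg → hagatihgum, bidihw → bidihwum) add -um.
The other patterns: stems whose second-to-last letter is 'f' delete the last vowel and add -et; stems whose second-to-last letter is 'n' or 's' change the last vowel to 'i'.
So robahw → robahwum.

robahwum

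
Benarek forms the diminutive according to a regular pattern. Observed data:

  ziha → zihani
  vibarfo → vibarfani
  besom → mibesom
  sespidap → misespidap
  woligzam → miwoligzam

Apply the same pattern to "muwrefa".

muwrefani

vibarfo and besom both have last vowel 'o' yet inflect differently (vibarfani, mibesom), so the last vowel is not what conditions the rule; whether the stem ends in a vowel or a consonant is.
"muwrefa" ends in a vowel. The stems ending in a vowel (ziha → zihani, vibarfo → vibarfani) drop the final letter and add -ani.
So muwrefa → muwrefani.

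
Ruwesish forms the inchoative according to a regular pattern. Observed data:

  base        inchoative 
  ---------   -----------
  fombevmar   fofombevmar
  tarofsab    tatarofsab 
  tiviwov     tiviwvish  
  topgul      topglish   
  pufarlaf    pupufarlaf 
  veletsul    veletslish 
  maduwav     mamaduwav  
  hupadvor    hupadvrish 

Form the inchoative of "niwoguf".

"niwoguf" has last vowel 'u'. The stems whose last vowel is 'u' (topgul → topglish, veletsul → veletslish) delete the last vowel and add -ish.
So niwoguf → niwogfish.

niwogfish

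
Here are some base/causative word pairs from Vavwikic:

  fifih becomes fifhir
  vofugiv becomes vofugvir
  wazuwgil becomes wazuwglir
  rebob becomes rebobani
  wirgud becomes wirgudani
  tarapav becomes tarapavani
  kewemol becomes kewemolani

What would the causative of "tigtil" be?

tigtlir

vofugiv and tarapav both end in -v yet inflect differently (vofugvir, tarapavani), so the final letter is not what conditions the rule; the last vowel is.
"tigtil" has last vowel 'i'. The stems whose last vowel is 'i' (fifih → fifhir, vofugiv → vofugvir, wazuwgil → wazuwglir) delete the last vowel and add -ir.
So tigtil → tigtlir.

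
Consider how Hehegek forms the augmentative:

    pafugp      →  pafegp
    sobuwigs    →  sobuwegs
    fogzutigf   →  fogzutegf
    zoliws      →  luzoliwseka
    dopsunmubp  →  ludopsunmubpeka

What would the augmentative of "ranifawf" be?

luranifawfeka

sobuwigs and zoliws both end in -s yet inflect differently (sobuwegs, luzoliwseka), so the final letter is not what conditions the rule; the second-to-last letter is.
"ranifawf" has second-to-last letter 'w'. The one such stem in the data (zoliws → luzoliwseka) adds lu- … -eka around the stem, so the same rule applies.
The other pattern: stems whose second-to-last letter is 'g' change the last vowel to 'e'.
So ranifawf → luranifawfeka.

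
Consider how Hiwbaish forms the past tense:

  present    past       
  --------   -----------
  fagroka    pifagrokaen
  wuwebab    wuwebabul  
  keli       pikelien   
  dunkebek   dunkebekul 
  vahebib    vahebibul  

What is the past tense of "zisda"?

wuwebab and fagroka both have last vowel 'a' yet inflect differently (wuwebabul, pifagrokaen), so the last vowel is not what conditions the rule; whether the stem ends in a vowel or a consonant is.
"zisda" ends in a vowel. The stems ending in a vowel (fagroka → pifagrokaen, keli → pikelien) add pi- … -en around the stem.
The other pattern: stems ending in a consonant add -ul.
So zisda → pizisdaen.

pizisdaen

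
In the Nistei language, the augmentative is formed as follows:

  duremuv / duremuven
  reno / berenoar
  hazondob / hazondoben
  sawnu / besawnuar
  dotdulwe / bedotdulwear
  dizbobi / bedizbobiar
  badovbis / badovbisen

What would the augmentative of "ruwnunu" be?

"ruwnunu" ends in a vowel. The stems ending in a vowel (sawnu → besawnuar, dotdulwe → bedotdulwear, reno → berenoar) add be- … -ar around the stem.
So ruwnunu → beruwnunuar.

beruwnunuar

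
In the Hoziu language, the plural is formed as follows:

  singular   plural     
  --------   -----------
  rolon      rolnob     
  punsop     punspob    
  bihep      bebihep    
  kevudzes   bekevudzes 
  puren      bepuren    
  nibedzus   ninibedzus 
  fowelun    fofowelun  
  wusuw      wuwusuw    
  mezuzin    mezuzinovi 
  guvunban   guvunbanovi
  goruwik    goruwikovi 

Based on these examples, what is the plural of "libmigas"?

libmigasovi

punsop and bihep both end in -p yet inflect differently (punspob, bebihep), so the final letter is not what conditions the rule; the last vowel is.
"libmigas" has last vowel 'a'. The one such stem in the data (guvunban → guvunbanovi) adds -ovi, so the same rule applies.
The other patterns: stems whose last vowel is 'o' delete the last vowel and add -ob; stems whose last vowel is 'e' add the prefix be-; stems whose last vowel is 'u' repeat the first consonant+vowel as a prefix.
So libmigas → libmigasovi.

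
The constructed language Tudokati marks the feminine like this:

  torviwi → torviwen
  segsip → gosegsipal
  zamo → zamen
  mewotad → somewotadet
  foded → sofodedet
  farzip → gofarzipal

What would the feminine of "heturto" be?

heturten

torviwi and segsip both have last vowel 'i' yet inflect differently (torviwen, gosegsipal), so the last vowel is not what conditions the rule; the final letter is.
"heturto" ends in -o. The one such stem in the data (zamo → zamen) drops the final letter and adds -en (as does torviwi), so the same rule applies.
The other patterns: stems ending in -d add so- … -et around the stem; stems ending in -p add go- … -al around the stem.
So heturto → heturten.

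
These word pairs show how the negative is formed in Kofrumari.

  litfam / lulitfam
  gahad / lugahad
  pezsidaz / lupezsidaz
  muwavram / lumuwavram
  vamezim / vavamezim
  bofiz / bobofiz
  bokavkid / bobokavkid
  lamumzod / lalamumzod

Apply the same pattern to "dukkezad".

litfam and vamezim both end in -m yet inflect differently (lulitfam, vavamezim), so the final letter is not what conditions the rule; the last vowel is.
"dukkezad" has last vowel 'a'. The stems whose last vowel is 'a' (litfam → lulitfam, gahad → lugahad, pezsidaz → lupezsidaz) add the prefix lu-.
The other pattern: stems whose last vowel is 'i' or 'o' repeat the first consonant+vowel as a prefix.
So dukkezad → ludukkezad.

ludukkezad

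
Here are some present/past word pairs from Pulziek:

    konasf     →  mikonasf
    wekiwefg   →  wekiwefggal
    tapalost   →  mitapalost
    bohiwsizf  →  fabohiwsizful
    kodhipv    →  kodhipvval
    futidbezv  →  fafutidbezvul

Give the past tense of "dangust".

midangust

konasf and bohiwsizf both end in -f yet inflect differently (mikonasf, fabohiwsizful), so the final letter is not what conditions the rule; the second-to-last letter is.
"dangust" has second-to-last letter 's'. The stems whose second-to-last letter is 's' (tapalost → mitapalost, konasf → mikonasf) add the prefix mi-.
The other patterns: stems whose second-to-last letter is 'z' add fa- … -ul around the stem; stems whose second-to-last letter is 'f' or 'p' double the final consonant and add -al.
So dangust → midangust.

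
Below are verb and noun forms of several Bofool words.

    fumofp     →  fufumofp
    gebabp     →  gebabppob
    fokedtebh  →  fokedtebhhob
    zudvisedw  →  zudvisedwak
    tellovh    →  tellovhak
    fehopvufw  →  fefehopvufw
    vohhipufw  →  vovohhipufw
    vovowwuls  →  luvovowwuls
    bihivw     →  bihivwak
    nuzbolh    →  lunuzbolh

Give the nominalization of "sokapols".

lusokapols

nuzbolh and fokedtebh both end in -h yet inflect differently (lunuzbolh, fokedtebhhob), so the final letter is not what conditions the rule; the second-to-last letter is.
"sokapols" has second-to-last letter 'l'. The stems whose second-to-last letter is 'l' (nuzbolh → lunuzbolh, vovowwuls → luvovowwuls) add the prefix lu-.
So sokapols → lusokapols.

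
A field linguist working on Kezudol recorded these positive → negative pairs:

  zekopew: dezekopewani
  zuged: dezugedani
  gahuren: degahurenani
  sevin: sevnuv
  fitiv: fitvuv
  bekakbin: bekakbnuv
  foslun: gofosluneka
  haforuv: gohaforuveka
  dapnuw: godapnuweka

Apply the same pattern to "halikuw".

"halikuw" has last vowel 'u'. The stems whose last vowel is 'u' (foslun → gofosluneka, haforuv → gohaforuveka, dapnuw → godapnuweka) add go- … -eka around the stem.
The other patterns: stems whose last vowel is 'e' add de- … -ani around the stem; stems whose last vowel is 'i' delete the last vowel and add -uv.
So halikuw → gohalikuweka.

gohalikuweka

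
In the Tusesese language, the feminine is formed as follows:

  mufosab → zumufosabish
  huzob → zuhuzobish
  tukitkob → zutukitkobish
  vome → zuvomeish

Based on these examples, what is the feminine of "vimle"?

zuvimleish

Every pair shown (mufosab → zumufosabish, huzob → zuhuzobish, tukitkob → zutukitkobish, …) follows the same rule: add zu- … -ish around the stem.
So vimle → zuvimleish.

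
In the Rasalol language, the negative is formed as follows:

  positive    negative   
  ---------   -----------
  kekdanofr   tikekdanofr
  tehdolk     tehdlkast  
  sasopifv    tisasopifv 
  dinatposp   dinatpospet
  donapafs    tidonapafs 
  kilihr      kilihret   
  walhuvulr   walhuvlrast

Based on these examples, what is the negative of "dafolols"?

dafollsast

walhuvulr and kekdanofr both end in -r yet inflect differently (walhuvlrast, tikekdanofr), so the final letter is not what conditions the rule; the second-to-last letter is.
"dafolols" has second-to-last letter 'l'. The stems whose second-to-last letter is 'l' (walhuvulr → walhuvlrast, tehdolk → tehdlkast) delete the last vowel and add -ast.
The other patterns: stems whose second-to-last letter is 'f' add the prefix ti-; stems whose second-to-last letter is 'h' or 's' add -et.
So dafolols → dafollsast.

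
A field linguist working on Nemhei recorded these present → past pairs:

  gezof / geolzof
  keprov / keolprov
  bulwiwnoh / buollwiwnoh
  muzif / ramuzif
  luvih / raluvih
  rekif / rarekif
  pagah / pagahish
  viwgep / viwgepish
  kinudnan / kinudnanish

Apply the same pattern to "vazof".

vaolzof

gezof and muzif both end in -f yet inflect differently (geolzof, ramuzif), so the final letter is not what conditions the rule; the last vowel is.
"vazof" has last vowel 'o'. The stems whose last vowel is 'o' (gezof → geolzof, keprov → keolprov, bulwiwnoh → buollwiwnoh) insert -ol- after the first vowel.
So vazof → vaolzof.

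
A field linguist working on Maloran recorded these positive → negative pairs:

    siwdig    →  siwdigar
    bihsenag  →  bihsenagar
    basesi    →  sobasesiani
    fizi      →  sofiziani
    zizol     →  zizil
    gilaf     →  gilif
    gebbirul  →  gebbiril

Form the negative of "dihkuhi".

siwdig and basesi both have last vowel 'i' yet inflect differently (siwdigar, sobasesiani), so the last vowel is not what conditions the rule; the final letter is.
"dihkuhi" ends in -i. The stems ending in -i (basesi → sobasesiani, fizi → sofiziani) add so- … -ani around the stem.
The other patterns: stems ending in -g add -ar; stems ending in -f or -l change the last vowel to 'i'.
So dihkuhi → sodihkuhiani.

sodihkuhiani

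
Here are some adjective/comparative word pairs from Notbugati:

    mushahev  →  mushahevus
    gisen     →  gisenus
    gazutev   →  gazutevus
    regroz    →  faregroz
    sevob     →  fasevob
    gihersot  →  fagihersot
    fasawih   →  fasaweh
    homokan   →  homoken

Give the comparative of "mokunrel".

"mokunrel" has last vowel 'e'. The stems whose last vowel is 'e' (mushahev → mushahevus, gisen → gisenus, gazutev → gazutevus) add -us.
The other patterns: stems whose last vowel is 'o' add the prefix fa-; stems whose last vowel is 'a' or 'i' change the last vowel to 'e'.
So mokunrel → mokunrelus.

mokunrelus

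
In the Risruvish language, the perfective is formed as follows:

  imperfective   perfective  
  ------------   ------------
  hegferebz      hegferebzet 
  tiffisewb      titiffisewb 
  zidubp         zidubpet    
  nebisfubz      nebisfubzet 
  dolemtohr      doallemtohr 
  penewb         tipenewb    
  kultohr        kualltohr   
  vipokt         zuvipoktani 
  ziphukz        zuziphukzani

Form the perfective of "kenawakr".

zukenawakrani

ziphukz and nebisfubz both end in -z yet inflect differently (zuziphukzani, nebisfubzet), so the final letter is not what conditions the rule; the second-to-last letter is.
"kenawakr" has second-to-last letter 'k'. The stems whose second-to-last letter is 'k' (vipokt → zuvipoktani, ziphukz → zuziphukzani) add zu- … -ani around the stem.
So kenawakr → zukenawakrani.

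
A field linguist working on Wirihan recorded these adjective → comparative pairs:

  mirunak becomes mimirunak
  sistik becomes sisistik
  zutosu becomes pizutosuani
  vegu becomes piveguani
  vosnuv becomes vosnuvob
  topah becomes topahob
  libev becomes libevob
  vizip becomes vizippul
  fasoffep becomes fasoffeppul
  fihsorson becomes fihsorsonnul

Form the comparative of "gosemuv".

zutosu and vosnuv both have last vowel 'u' yet inflect differently (pizutosuani, vosnuvob), so the last vowel is not what conditions the rule; the final letter is.
"gosemuv" ends in -v. The stems ending in -v (vosnuv → vosnuvob, libev → libevob) add -ob.
So gosemuv → gosemuvob.

gosemuvob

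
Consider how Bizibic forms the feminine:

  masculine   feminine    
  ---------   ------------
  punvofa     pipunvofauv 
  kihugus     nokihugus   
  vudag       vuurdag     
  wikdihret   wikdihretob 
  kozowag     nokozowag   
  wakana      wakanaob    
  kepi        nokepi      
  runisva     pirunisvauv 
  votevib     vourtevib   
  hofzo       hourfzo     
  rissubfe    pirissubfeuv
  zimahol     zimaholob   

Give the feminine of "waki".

wakiob

kozowag and vudag both end in -g yet inflect differently (nokozowag, vuurdag), so the final letter is not what conditions the rule; the first letter is.
"waki" begins with w-. The stems beginning with w- (wikdihret → wikdihretob, wakana → wakanaob) add -ob.
The other patterns: stems beginning with k- add the prefix no-; stems beginning with h- or v- insert -ur- after the first vowel; stems beginning with p- or r- add pi- … -uv around the stem.
So waki → wakiob.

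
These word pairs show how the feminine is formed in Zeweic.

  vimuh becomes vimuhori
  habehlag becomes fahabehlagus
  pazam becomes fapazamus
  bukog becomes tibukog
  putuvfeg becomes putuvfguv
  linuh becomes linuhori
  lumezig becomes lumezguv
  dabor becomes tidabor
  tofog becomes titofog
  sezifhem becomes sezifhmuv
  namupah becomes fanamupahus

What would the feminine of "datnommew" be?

"datnommew" has last vowel 'e'. The stems whose last vowel is 'e' (putuvfeg → putuvfguv, sezifhem → sezifhmuv) delete the last vowel and add -uv.
The other patterns: stems whose last vowel is 'a' add fa- … -us around the stem; stems whose last vowel is 'o' add the prefix ti-; stems whose last vowel is 'u' add -ori.
So datnommew → datnommwuv.

datnommwuv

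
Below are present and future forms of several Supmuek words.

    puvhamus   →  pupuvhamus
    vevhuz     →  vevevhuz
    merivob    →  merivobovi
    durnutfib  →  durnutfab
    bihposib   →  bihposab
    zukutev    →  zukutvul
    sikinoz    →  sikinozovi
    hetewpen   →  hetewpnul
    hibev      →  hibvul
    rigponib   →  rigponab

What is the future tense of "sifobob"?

sifobobovi

merivob and durnutfib both end in -b yet inflect differently (merivobovi, durnutfab), so the final letter is not what conditions the rule; the last vowel is.
"sifobob" has last vowel 'o'. The stems whose last vowel is 'o' (sikinoz → sikinozovi, merivob → merivobovi) add -ovi.
The other patterns: stems whose last vowel is 'e' delete the last vowel and add -ul; stems whose last vowel is 'i' change the last vowel to 'a'; stems whose last vowel is 'u' repeat the first consonant+vowel as a prefix.
So sifobob → sifobobovi.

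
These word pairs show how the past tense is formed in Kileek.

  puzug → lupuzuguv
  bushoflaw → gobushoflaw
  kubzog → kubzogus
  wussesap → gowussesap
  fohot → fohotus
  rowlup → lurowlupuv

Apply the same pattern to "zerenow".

zerenowus

"zerenow" has last vowel 'o'. The stems whose last vowel is 'o' (fohot → fohotus, kubzog → kubzogus) add -us.
So zerenow → zerenowus.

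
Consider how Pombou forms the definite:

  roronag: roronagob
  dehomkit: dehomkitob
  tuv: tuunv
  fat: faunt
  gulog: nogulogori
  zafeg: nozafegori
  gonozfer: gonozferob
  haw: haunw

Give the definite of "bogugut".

"bogugut" has 3 vowels. The stems with 3 vowels (roronag → roronagob, gonozfer → gonozferob, dehomkit → dehomkitob) add -ob.
So bogugut → bogugutob.

bogugutob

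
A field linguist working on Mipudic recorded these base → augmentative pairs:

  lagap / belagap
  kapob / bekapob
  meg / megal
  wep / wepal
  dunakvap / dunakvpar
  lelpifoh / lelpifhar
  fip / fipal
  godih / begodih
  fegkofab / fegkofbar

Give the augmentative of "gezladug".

fip and lagap both end in -p yet inflect differently (fipal, belagap), so the final letter is not what conditions the rule; the number of vowels is.
"gezladug" has 3 vowels. The stems with 3 vowels (dunakvap → dunakvpar, lelpifoh → lelpifhar, fegkofab → fegkofbar) delete the last vowel and add -ar.
So gezladug → gezladgar.

gezladgar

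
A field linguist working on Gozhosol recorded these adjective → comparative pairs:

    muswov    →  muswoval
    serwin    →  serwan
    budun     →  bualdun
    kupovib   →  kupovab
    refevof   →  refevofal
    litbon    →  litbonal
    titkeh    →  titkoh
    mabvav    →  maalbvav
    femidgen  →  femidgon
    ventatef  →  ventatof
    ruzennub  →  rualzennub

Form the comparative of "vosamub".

ventatef and refevof both end in -f yet inflect differently (ventatof, refevofal), so the final letter is not what conditions the rule; the last vowel is.
"vosamub" has last vowel 'u'. The stems whose last vowel is 'u' (budun → bualdun, ruzennub → rualzennub) insert -al- after the first vowel.
The other patterns: stems whose last vowel is 'e' change the last vowel to 'o'; stems whose last vowel is 'o' add -al; stems whose last vowel is 'i' change the last vowel to 'a'.
So vosamub → voalsamub.

voalsamub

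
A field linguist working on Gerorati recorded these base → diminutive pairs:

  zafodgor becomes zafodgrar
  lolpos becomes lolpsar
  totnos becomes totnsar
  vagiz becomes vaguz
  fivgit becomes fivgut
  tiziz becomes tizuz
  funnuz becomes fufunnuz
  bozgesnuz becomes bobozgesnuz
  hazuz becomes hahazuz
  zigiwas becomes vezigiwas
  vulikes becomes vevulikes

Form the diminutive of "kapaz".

vekapaz

"kapaz" has last vowel 'a'. The one such stem in the data (zigiwas → vezigiwas) adds the prefix ve-, so the same rule applies.
So kapaz → vekapaz.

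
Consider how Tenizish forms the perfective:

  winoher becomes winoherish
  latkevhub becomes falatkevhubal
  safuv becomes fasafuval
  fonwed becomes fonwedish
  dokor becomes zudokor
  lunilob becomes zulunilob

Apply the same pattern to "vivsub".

latkevhub and lunilob both end in -b yet inflect differently (falatkevhubal, zulunilob), so the final letter is not what conditions the rule; the last vowel is.
"vivsub" has last vowel 'u'. The stems whose last vowel is 'u' (latkevhub → falatkevhubal, safuv → fasafuval) add fa- … -al around the stem.
So vivsub → favivsubal.

favivsubal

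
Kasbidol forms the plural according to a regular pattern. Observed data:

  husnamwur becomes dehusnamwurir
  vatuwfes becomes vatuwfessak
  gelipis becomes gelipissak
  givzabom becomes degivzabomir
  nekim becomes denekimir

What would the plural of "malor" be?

demalorir

gelipis and nekim both have last vowel 'i' yet inflect differently (gelipissak, denekimir), so the last vowel is not what conditions the rule; the final letter is.
"malor" ends in -r. The one such stem in the data (husnamwur → dehusnamwurir) adds de- … -ir around the stem, so the same rule applies.
So malor → demalorir.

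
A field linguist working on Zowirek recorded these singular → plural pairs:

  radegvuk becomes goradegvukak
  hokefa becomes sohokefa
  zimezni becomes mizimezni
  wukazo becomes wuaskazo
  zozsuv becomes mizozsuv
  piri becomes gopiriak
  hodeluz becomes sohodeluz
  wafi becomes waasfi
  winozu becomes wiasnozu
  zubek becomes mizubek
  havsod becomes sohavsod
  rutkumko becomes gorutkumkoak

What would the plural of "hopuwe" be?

sohopuwe

wafi and zimezni both end in -i yet inflect differently (waasfi, mizimezni), so the final letter is not what conditions the rule; the first letter is.
"hopuwe" begins with h-. The stems beginning with h- (hodeluz → sohodeluz, hokefa → sohokefa, havsod → sohavsod) add the prefix so-.
The other patterns: stems beginning with w- insert -as- after the first vowel; stems beginning with z- add the prefix mi-; stems beginning with p- or r- add go- … -ak around the stem.
So hopuwe → sohopuwe.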